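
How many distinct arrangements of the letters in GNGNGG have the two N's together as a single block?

5

Treat the 2 copies of N as a single block. The multiset to arrange is then {NN, G, G, G, G}, 5 items in all.
That gives (5)!/(4!) = 5 arrangements.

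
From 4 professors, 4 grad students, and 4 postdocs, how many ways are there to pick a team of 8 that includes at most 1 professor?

Split by how many professors are chosen (0 through 1).
Sum: C(4,0)·C(8,8) + C(4,1)·C(8,7) = 1 + 32 = 33.

33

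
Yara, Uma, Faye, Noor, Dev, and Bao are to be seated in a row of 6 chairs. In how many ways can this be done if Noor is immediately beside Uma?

Place the 4 others and the Noor-Uma pair as 5 objects in a line; the pair has 2 internal arrangements.
So the count is 2·(5)! = 240.

240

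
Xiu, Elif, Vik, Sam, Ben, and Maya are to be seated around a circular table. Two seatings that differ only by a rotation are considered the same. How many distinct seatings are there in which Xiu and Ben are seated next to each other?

Treat {Xiu, Ben} as one unit (2 internal orders) and seat the resulting 5 units around the table: (4)! circular arrangements.
So 2 × (4)! = 2 × 24 = 48.

48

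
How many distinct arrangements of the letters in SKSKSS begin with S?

10

With the first slot taken by S, it remains to arrange the other 5 letters (KSKSS).
Those 5 letters have K appearing twice and S appearing 3 times, giving (5)!/(3!·2!) = 10.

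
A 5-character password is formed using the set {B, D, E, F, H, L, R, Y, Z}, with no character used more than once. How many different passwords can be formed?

15120

Choose and order 5 of the 9 symbols: the first character has 9 options, the next 8, and so on down to 5.
That product is 9 × 8 × 7 × 6 × 5 = 15120.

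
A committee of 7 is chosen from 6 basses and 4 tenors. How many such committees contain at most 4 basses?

80

Split by how many basses are chosen (0 through 4).
Sum: C(6,0)·C(4,7) + C(6,1)·C(4,6) + C(6,2)·C(4,5) + C(6,3)·C(4,4) + C(6,4)·C(4,3) = 0 + 0 + 0 + 20 + 60 = 80.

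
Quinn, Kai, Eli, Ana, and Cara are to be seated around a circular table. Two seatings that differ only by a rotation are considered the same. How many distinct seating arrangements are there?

Fix one person's seat to break rotational symmetry; the remaining 4 people can be arranged in (4)! = 24 ways.

24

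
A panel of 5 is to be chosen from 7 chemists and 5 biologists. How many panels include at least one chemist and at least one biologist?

770

Total 5-person selections from all 12: C(12,5) = 792.
Subtract selections that omit an entire group: no chemists → C(5,5) = 1; no biologists → C(7,5) = 21.
Both groups omitted at once is impossible, so 792 − 22 = 770.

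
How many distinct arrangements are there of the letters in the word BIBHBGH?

The 7 letters of BIBHBGH have repeats: B appearing 3 times and H appearing twice.
The number of distinct arrangements is 7!/(3!·2!) = 5040/12 = 420.

420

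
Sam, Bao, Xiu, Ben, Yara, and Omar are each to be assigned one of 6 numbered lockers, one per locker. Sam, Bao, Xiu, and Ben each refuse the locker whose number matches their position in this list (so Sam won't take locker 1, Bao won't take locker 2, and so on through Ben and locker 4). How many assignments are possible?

362

Let Aᵢ (for 1 ≤ i ≤ 4) be the placements that put person i in their forbidden locker. Any j of these fix j positions, leaving (6−j)! ways to fill the rest, and there are C(4,j) ways to pick which j.
By inclusion–exclusion, the number of valid placements is Σ_{j=0}^{4} (−1)^j C(4,j)·(6−j)!.
Computing: 720 − 480 + 144 − 24 + 2 = 362.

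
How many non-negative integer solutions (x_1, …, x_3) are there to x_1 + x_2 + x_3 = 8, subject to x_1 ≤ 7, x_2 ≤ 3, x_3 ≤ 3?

15

By stars and bars, unrestricted non-negative solutions to x_1+…+x_3 = 8 number C(8+2,2) = 45.
Subtract solutions that violate a single cap (substitute x_i' = x_i − (cap_i+1)): x_1 ≥ 8 gives C(2,2) = 1; x_2 ≥ 4 gives C(6,2) = 15; x_3 ≥ 4 gives C(6,2) = 15. Together 31.
Add back pairs where two caps are both exceeded: 0 + 0 + 1 = 1.
By inclusion–exclusion the count is 45 − 31 + 1 = 15.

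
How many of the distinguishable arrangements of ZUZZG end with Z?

12

With the last slot taken by Z, it remains to arrange the other 4 letters (UZZG).
Those 4 letters have Z appearing twice, giving (4)!/(2!) = 12.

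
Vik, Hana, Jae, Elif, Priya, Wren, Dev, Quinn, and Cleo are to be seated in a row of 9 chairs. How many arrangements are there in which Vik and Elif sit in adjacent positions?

80640

Place the 7 others and the Vik-Elif pair as 8 objects in a line; the pair has 2 internal arrangements.
That gives 2 × 8! = 2 × 40320 = 80640.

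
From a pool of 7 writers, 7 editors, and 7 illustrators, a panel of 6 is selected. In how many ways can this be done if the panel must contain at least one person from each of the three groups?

Unrestricted: C(21,6) = 54264 ways to pick any 6 of the 21.
Subtract selections that omit an entire group: no writers → C(14,6) = 3003; no editors → C(14,6) = 3003; no illustrators → C(14,6) = 3003.
Add back selections omitting two groups (i.e. drawn from a single group): C(7,6) + C(7,6) + C(7,6) = 21.
By inclusion–exclusion: 54264 − 9009 + 21 = 45276.

45276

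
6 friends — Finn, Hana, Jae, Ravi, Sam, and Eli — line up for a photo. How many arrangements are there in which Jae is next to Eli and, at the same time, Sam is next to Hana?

Treat {Jae,Eli} as one block (2 orders) and {Sam,Hana} as another (2 orders).
That leaves 4 units to arrange: 2 × 2 × 4! = 4 × 24 = 96.

96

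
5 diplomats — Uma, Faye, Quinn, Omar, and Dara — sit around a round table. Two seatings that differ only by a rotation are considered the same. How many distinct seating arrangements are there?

24

Fix one person's seat to break rotational symmetry; the remaining 4 people can be arranged in (4)! = 24 ways.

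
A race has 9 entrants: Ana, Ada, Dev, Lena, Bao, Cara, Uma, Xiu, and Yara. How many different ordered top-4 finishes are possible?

3024

There are 9 choices for 1st place, 8 for 2nd, and so on down to 6 for position 4.
That gives 9 × 8 × 7 × 6 = 3024.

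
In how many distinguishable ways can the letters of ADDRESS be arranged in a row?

The 7 letters of ADDRESS have repeats: D appearing twice and S appearing twice.
The number of distinct arrangements is 7!/(2!·2!) = 5040/4 = 1260.

1260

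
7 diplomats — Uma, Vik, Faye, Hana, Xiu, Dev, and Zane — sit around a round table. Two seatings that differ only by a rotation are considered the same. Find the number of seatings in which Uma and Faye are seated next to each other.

240

Treat {Uma, Faye} as one unit (2 internal orders) and seat the resulting 6 units around the table: (5)! circular arrangements.
So 2 × (5)! = 2 × 120 = 240.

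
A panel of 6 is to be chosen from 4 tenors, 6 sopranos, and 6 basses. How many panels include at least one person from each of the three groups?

Unrestricted: C(16,6) = 8008 ways to pick any 6 of the 16.
Selections missing a whole group: no tenors → C(12,6) = 924; no sopranos → C(10,6) = 210; no basses → C(10,6) = 210.
Add back selections omitting two groups (i.e. drawn from a single group): C(4,6) + C(6,6) + C(6,6) = 2.
By inclusion–exclusion: 8008 − 1344 + 2 = 6666.

6666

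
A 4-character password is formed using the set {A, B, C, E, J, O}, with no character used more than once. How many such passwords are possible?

With no repetition, fill the 4 characters in order: 6 choices, then 5, down to 3.
That product is 6 × 5 × 4 × 3 = 360.

360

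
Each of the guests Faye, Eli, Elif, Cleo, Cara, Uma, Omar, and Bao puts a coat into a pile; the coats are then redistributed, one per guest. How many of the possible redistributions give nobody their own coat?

Count assignments avoiding every fixed point. For any j of the 8 guests fixed to their own coat, the other 8−j can be arranged in (8−j)! ways.
By inclusion–exclusion this is Σ_{j=0}^{8} (−1)^j C(8,j)·(8−j)!.
Computing: 40320 − 40320 + 20160 − 6720 + 1680 − 336 + 56 − 8 + 1 = 14833.

14833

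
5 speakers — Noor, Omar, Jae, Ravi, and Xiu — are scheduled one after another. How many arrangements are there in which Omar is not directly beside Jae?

72

Of the 5! = 120 arrangements, those with Omar and Jae adjacent number 2 × 4! = 48 (treat the pair as a block with 2 internal orders).
So 120 − 48 = 72 arrangements keep them apart.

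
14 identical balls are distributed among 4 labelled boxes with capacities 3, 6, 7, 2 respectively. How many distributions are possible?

30

Ignoring the caps, the number of non-negative solutions to x_1+…+x_4 = 14 is C(17,3) = 680.
Subtract solutions that violate a single cap (substitute x_i' = x_i − (cap_i+1)): x_1 ≥ 4 gives C(13,3) = 286; x_2 ≥ 7 gives C(10,3) = 120; x_3 ≥ 8 gives C(9,3) = 84; x_4 ≥ 3 gives C(14,3) = 364. Together 854.
Add back pairs where two caps are both exceeded: 20 + 10 + 120 + 0 + 35 + 20 = 205.
Subtract triples: 0 + 1 + 0 + 0 = 1.
By inclusion–exclusion the count is 680 − 854 + 205 − 1 = 30.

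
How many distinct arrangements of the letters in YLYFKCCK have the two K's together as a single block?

Treat the 2 copies of K as a single block. The multiset to arrange is then {KK, C, C, F, L, Y, Y}, 7 items in all.
That gives (7)!/(2!·2!) = 1260 arrangements.

1260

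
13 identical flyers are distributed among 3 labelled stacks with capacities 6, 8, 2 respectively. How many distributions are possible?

Ignoring the caps, the number of non-negative solutions to x_1+…+x_3 = 13 is C(15,2) = 105.
Subtract solutions that violate a single cap (substitute x_i' = x_i − (cap_i+1)): x_1 ≥ 7 gives C(8,2) = 28; x_2 ≥ 9 gives C(6,2) = 15; x_3 ≥ 3 gives C(12,2) = 66. Together 109.
Add back pairs where two caps are both exceeded: 0 + 10 + 3 = 13.
By inclusion–exclusion the count is 105 − 109 + 13 = 9.

9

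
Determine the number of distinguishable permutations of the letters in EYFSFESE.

1680

Letter multiplicities in EYFSFESE: E×3, F×2, S×2, Y×1.
Dividing 8! = 40320 by 3!·2!·2! = 24 for the repeated letters gives 1680.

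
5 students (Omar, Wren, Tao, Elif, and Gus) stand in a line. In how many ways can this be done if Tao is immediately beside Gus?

Glue Tao and Gus into one block (2 internal orders), leaving 4 units to arrange in a row.
That gives 2 × 4! = 2 × 24 = 48.

48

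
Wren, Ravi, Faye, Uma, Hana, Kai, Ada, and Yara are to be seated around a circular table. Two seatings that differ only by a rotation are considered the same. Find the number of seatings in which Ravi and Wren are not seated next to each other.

3600

Without the restriction there are (7)! = 5040 seatings.
Seatings with Ravi beside Wren: treat them as a block with 2 internal orders, giving 2 × (6)! = 1440.
Subtracting, 5040 − 1440 = 3600.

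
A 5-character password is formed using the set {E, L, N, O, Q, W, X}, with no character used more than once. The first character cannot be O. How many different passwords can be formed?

The first character has 7−1 = 6 choices (anything except O).
The remaining 4 characters are filled from the other 6 symbols without repetition: 6 × 5 × 4 × 3 = 360.
Total: 6 × 360 = 2160.

2160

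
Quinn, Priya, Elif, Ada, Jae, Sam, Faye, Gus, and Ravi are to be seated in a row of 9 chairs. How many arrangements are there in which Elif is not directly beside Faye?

282240

There are 9! = 362880 arrangements in all. If Elif and Faye are adjacent, merging them into one block gives 2·(8)! = 80640 arrangements.
So 362880 − 80640 = 282240 arrangements keep them apart.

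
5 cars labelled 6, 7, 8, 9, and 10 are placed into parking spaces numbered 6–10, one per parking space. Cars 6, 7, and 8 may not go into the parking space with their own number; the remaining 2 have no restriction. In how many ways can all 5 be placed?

Let Aᵢ (for i ∈ {6, 7, 8}) be the placements that put car i in its forbidden parking space. Any j of these fix j positions, leaving (5−j)! ways to fill the rest, and there are C(3,j) ways to pick which j.
By inclusion–exclusion, the number of valid placements is Σ_{j=0}^{3} (−1)^j C(3,j)·(5−j)!.
Computing: 120 − 72 + 18 − 2 = 64.

64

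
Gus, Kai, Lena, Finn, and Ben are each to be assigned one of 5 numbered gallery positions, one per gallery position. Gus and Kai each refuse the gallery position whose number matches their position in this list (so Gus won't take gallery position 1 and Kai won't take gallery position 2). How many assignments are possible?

Let Aᵢ (for i ∈ {1, 2}) be the placements that put person i in their forbidden gallery position. Any j of these fix j positions, leaving (5−j)! ways to fill the rest, and there are C(2,j) ways to pick which j.
By inclusion–exclusion, the number of valid placements is Σ_{j=0}^{2} (−1)^j C(2,j)·(5−j)!.
Computing: 120 − 48 + 6 = 78.

78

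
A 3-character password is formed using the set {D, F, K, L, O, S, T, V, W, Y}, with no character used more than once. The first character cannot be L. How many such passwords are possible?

648

The first character has 10−1 = 9 choices (anything except L).
The remaining 2 characters are filled from the other 9 symbols without repetition: 9 × 8 = 72.
Total: 9 × 72 = 648.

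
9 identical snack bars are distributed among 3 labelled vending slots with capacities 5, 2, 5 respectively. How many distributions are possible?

Without the upper bounds there are C(11,2) = 55 ways to split 9 among 3 vending slots.
Subtract solutions that violate a single cap (substitute x_i' = x_i − (cap_i+1)): x_1 ≥ 6 gives C(5,2) = 10; x_2 ≥ 3 gives C(8,2) = 28; x_3 ≥ 6 gives C(5,2) = 10. Together 48.
Add back pairs where two caps are both exceeded: 1 + 0 + 1 = 2.
By inclusion–exclusion the count is 55 − 48 + 2 = 9.

9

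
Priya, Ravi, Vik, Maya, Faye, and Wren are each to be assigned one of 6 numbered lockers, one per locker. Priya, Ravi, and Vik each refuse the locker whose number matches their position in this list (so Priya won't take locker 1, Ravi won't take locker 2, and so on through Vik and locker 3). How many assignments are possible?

426

Let Aᵢ (for i ∈ {1, 2, 3}) be the placements that put person i in their forbidden locker. Any j of these fix j positions, leaving (6−j)! ways to fill the rest, and there are C(3,j) ways to pick which j.
By inclusion–exclusion, the number of valid placements is Σ_{j=0}^{3} (−1)^j C(3,j)·(6−j)!.
Computing: 720 − 360 + 72 − 6 = 426.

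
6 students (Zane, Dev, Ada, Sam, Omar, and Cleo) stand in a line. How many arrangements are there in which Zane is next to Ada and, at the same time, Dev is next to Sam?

96

Treat {Zane,Ada} as one block (2 orders) and {Dev,Sam} as another (2 orders).
That leaves 4 units to arrange: 2 × 2 × 4! = 4 × 24 = 96.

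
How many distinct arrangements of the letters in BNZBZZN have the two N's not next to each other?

Total arrangements of BNZBZZN: 7!/(3!·2!·2!) = 210.
If the two N's are adjacent, glue them into one block, leaving 6 items to arrange: (6)!/(3!·2!) = 60 ways.
Subtracting, 210 − 60 = 150 arrangements keep the N's apart.

150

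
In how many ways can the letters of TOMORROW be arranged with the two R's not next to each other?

There are 8!/(3!·2!) = 3360 arrangements of TOMORROW in total.
Arrangements with the R's together: treat RR as one letter, giving (7)!/(3!) = 840.
Subtracting, 3360 − 840 = 2520 arrangements keep the R's apart.

2520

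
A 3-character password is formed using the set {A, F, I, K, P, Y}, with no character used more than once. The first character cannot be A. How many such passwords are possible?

100

The first character has 6−1 = 5 choices (anything except A).
The remaining 2 characters are filled from the other 5 symbols without repetition: 5 × 4 = 20.
Total: 5 × 20 = 100.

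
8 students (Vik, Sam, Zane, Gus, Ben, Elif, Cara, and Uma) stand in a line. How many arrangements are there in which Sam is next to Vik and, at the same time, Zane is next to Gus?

2880

Treat {Sam,Vik} as one block (2 orders) and {Zane,Gus} as another (2 orders).
That leaves 6 units to arrange: 2 × 2 × 6! = 4 × 720 = 2880.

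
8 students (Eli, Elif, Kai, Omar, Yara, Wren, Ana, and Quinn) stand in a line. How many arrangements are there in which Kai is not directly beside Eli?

30240

There are 8! = 40320 arrangements in all. If Kai and Eli are adjacent, merging them into one block gives 2·(7)! = 10080 arrangements.
Complementary counting: 40320 − 10080 = 30240.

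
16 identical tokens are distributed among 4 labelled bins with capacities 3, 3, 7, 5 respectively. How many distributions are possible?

10

Ignoring the caps, the number of non-negative solutions to x_1+…+x_4 = 16 is C(19,3) = 969.
Subtract solutions that violate a single cap (substitute x_i' = x_i − (cap_i+1)): x_1 ≥ 4 gives C(15,3) = 455; x_2 ≥ 4 gives C(15,3) = 455; x_3 ≥ 8 gives C(11,3) = 165; x_4 ≥ 6 gives C(13,3) = 286. Together 1361.
Add back pairs where two caps are both exceeded: 165 + 35 + 84 + 35 + 84 + 10 = 413.
Subtract triples: 1 + 10 + 0 + 0 = 11.
By inclusion–exclusion the count is 969 − 1361 + 413 − 11 = 10.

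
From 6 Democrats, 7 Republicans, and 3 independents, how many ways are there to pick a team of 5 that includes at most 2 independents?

Split by how many independents are chosen (0 through 2).
Sum: C(3,0)·C(13,5) + C(3,1)·C(13,4) + C(3,2)·C(13,3) = 1287 + 2145 + 858 = 4290.

4290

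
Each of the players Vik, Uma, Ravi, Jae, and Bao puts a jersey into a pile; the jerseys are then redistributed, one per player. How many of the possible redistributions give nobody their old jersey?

44

Count assignments avoiding every fixed point. For any j of the 5 players fixed to their old jersey, the other 5−j can be arranged in (5−j)! ways.
By inclusion–exclusion this is Σ_{j=0}^{5} (−1)^j C(5,j)·(5−j)!.
Computing: 120 − 120 + 60 − 20 + 5 − 1 = 44.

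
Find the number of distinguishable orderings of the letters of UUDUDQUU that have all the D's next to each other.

Treat the 2 copies of D as a single block. The multiset to arrange is then {DD, Q, U, U, U, U, U}, 7 items in all.
That gives (7)!/(5!) = 42 arrangements.

42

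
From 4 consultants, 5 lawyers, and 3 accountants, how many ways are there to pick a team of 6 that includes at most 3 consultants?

Split by how many consultants are chosen (0 through 3).
Sum: C(4,0)·C(8,6) + C(4,1)·C(8,5) + C(4,2)·C(8,4) + C(4,3)·C(8,3) = 28 + 224 + 420 + 224 = 896.

896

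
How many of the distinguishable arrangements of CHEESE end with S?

With the last slot taken by S, it remains to arrange the other 5 letters (CHEEE).
Those 5 letters have E appearing 3 times, giving (5)!/(3!) = 20.

20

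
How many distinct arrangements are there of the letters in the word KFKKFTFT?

KFKKFTFT has 8 letters with F appearing 3 times, K appearing 3 times, and T appearing twice.
The number of distinct arrangements is 8!/(3!·3!·2!) = 40320/72 = 560.

560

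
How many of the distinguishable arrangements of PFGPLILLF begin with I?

1680

With the first slot taken by I, it remains to arrange the other 8 letters (PFGPLLLF).
Those 8 letters have F appearing twice, L appearing 3 times, and P appearing twice, giving (8)!/(3!·2!·2!) = 1680.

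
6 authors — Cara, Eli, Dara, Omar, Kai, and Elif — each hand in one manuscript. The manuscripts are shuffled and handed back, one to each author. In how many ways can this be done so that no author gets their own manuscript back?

This is the derangement count D_6: permutations of 6 items with no fixed point.
By inclusion–exclusion this is Σ_{j=0}^{6} (−1)^j C(6,j)·(6−j)!.
Computing: 720 − 720 + 360 − 120 + 30 − 6 + 1 = 265.

265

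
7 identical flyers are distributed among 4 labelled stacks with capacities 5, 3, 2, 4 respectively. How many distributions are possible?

52

Without the upper bounds there are C(10,3) = 120 ways to split 7 among 4 stacks.
Subtract solutions that violate a single cap (substitute x_i' = x_i − (cap_i+1)): x_1 ≥ 6 gives C(4,3) = 4; x_2 ≥ 4 gives C(6,3) = 20; x_3 ≥ 3 gives C(7,3) = 35; x_4 ≥ 5 gives C(5,3) = 10. Together 69.
Add back pairs where two caps are both exceeded: 0 + 0 + 0 + 1 + 0 + 0 = 1.
By inclusion–exclusion the count is 120 − 69 + 1 = 52.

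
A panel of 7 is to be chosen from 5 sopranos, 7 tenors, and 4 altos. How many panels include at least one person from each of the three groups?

With no constraint there are C(16,7) = 11440 possible selections.
Subtract selections that omit an entire group: no sopranos → C(11,7) = 330; no tenors → C(9,7) = 36; no altos → C(12,7) = 792.
Add back selections omitting two groups (i.e. drawn from a single group): C(5,7) + C(7,7) + C(4,7) = 1.
By inclusion–exclusion: 11440 − 1158 + 1 = 10283.

10283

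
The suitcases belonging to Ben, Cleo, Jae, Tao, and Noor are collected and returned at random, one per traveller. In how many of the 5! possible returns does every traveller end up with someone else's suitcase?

44

This is the derangement count D_5: permutations of 5 items with no fixed point.
By inclusion–exclusion this is Σ_{j=0}^{5} (−1)^j C(5,j)·(5−j)!.
Computing: 120 − 120 + 60 − 20 + 5 − 1 = 44.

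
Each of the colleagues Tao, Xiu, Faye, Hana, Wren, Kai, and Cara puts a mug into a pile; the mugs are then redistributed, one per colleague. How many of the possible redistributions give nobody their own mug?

1854

Count assignments avoiding every fixed point. For any j of the 7 colleagues fixed to their own mug, the other 7−j can be arranged in (7−j)! ways.
By inclusion–exclusion this is Σ_{j=0}^{7} (−1)^j C(7,j)·(7−j)!.
Computing: 5040 − 5040 + 2520 − 840 + 210 − 42 + 7 − 1 = 1854.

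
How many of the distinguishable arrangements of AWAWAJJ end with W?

60

With the last slot taken by W, it remains to arrange the other 6 letters (AAWAJJ).
Those 6 letters have A appearing 3 times and J appearing twice, giving (6)!/(3!·2!) = 60.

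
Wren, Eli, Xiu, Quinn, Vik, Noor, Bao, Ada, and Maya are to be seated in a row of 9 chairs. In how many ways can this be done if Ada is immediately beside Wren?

Place the 7 others and the Ada-Wren pair as 8 objects in a line; the pair has 2 internal arrangements.
So the count is 2·(8)! = 80640.

80640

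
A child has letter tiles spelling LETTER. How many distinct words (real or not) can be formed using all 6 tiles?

180

Letter multiplicities in LETTER: E×2, L×1, R×1, T×2.
So there are 6! / (2!·2!) = 180 distinguishable arrangements.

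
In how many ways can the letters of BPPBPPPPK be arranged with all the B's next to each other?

56

Treat the 2 copies of B as a single block. The multiset to arrange is then {BB, K, P, P, P, P, P, P}, 8 items in all.
That gives (8)!/(6!) = 56 arrangements.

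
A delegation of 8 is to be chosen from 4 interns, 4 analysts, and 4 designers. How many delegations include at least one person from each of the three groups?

Unrestricted: C(12,8) = 495 ways to pick any 8 of the 12.
Subtract selections that omit an entire group: no interns → C(8,8) = 1; no analysts → C(8,8) = 1; no designers → C(8,8) = 1.
Add back selections omitting two groups (i.e. drawn from a single group): C(4,8) + C(4,8) + C(4,8) = 0.
By inclusion–exclusion: 495 − 3 + 0 = 492.

492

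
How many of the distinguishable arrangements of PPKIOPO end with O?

120

With the last slot taken by O, it remains to arrange the other 6 letters (PPKIPO).
Those 6 letters have P appearing 3 times, giving (6)!/(3!) = 120.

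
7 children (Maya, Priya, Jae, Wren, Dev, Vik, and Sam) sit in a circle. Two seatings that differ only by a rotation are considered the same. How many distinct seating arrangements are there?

Fix one person's seat to break rotational symmetry; the remaining 6 people can be arranged in (6)! = 720 ways.

720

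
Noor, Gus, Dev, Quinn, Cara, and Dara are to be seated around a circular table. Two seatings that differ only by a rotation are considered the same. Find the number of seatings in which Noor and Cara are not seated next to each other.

All circular seatings of 6 people number (5)! = 120.
Those with Noor next to Cara: fuse the pair into one unit and seat 5 units around a circle — 2·(4)! = 48.
Subtracting, 120 − 48 = 72.

72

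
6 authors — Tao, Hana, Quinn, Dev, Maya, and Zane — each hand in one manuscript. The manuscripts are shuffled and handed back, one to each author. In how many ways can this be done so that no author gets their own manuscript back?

Let Aᵢ be the assignments in which author i gets their own manuscript. We want the size of the complement of A₁∪…∪A_6.
By inclusion–exclusion this is Σ_{j=0}^{6} (−1)^j C(6,j)·(6−j)!.
Computing: 720 − 720 + 360 − 120 + 30 − 6 + 1 = 265.

265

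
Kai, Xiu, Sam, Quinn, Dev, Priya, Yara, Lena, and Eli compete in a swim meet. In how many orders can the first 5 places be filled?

This is an ordered selection of 5 from 9: P(9,5).
That gives 9 × 8 × 7 × 6 × 5 = 15120.

15120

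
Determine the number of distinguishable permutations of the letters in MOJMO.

30

The 5 letters of MOJMO have repeats: M appearing twice and O appearing twice.
Dividing 5! = 120 by 2!·2! = 4 for the repeated letters gives 30.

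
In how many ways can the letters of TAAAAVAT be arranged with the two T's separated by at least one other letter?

There are 8!/(5!·2!) = 168 arrangements of TAAAAVAT in total.
If the two T's are adjacent, glue them into one block, leaving 7 items to arrange: (7)!/(5!) = 42 ways.
Hence 168 − 42 = 126.

126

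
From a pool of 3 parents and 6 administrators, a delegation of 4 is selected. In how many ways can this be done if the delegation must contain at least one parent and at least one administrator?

111

Unrestricted: C(9,4) = 126 ways to pick any 4 of the 9.
Selections missing a whole group: no parents → C(6,4) = 15; no administrators → C(3,4) = 0.
Both groups omitted at once is impossible, so 126 − 15 = 111.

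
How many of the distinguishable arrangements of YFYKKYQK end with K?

420

Fix K in the last position and arrange the remaining 7 letters.
Those 7 letters have K appearing twice and Y appearing 3 times, giving (7)!/(3!·2!) = 420.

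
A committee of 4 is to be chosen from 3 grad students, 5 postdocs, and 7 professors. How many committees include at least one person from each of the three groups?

With no constraint there are C(15,4) = 1365 possible selections.
Selections missing a whole group: no grad students → C(12,4) = 495; no postdocs → C(10,4) = 210; no professors → C(8,4) = 70.
Add back selections omitting two groups (i.e. drawn from a single group): C(3,4) + C(5,4) + C(7,4) = 40.
By inclusion–exclusion: 1365 − 775 + 40 = 630.

630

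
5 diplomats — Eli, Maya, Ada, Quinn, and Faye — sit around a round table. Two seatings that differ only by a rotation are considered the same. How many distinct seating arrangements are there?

Seat Eli anywhere (absorbing the rotational symmetry), then permute the other 4: (4)! = 24.

24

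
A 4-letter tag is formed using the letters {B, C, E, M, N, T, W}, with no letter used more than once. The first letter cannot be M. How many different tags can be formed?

720

The first letter has 7−1 = 6 choices (anything except M).
The remaining 3 letters are filled from the other 6 symbols without repetition: 6 × 5 × 4 = 120.
Total: 6 × 120 = 720.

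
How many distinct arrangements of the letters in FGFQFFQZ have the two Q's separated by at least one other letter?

Total arrangements of FGFQFFQZ: 8!/(4!·2!) = 840.
Arrangements with the Q's together: treat QQ as one letter, giving (7)!/(4!) = 210.
Hence 840 − 210 = 630.

630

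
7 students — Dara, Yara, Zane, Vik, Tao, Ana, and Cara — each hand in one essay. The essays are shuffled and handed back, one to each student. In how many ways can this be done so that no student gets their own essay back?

1854

Let Aᵢ be the assignments in which student i gets their own essay. We want the size of the complement of A₁∪…∪A_7.
By inclusion–exclusion this is Σ_{j=0}^{7} (−1)^j C(7,j)·(7−j)!.
Computing: 5040 − 5040 + 2520 − 840 + 210 − 42 + 7 − 1 = 1854.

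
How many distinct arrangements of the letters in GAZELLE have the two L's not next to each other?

900

Total arrangements of GAZELLE: 7!/(2!·2!) = 1260.
If the two L's are adjacent, glue them into one block, leaving 6 items to arrange: (6)!/(2!) = 360 ways.
Hence 1260 − 360 = 900.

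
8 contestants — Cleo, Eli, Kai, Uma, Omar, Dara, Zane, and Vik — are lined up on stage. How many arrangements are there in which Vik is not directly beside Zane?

30240

Of the 8! = 40320 arrangements, those with Vik and Zane adjacent number 2 × 7! = 10080 (treat the pair as a block with 2 internal orders).
So 40320 − 10080 = 30240 arrangements keep them apart.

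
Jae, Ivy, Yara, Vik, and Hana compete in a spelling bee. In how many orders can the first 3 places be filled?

60

This is an ordered selection of 3 from 5: P(5,3).
That gives 5 × 4 × 3 = 60.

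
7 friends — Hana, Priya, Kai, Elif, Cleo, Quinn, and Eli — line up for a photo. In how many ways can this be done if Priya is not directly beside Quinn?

3600

There are 7! = 5040 arrangements in all. If Priya and Quinn are adjacent, merging them into one block gives 2·(6)! = 1440 arrangements.
Complementary counting: 5040 − 1440 = 3600.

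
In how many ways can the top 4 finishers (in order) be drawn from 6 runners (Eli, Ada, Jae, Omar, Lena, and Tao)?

360

There are 6 choices for 1st place, 5 for 2nd, and so on down to 3 for position 4.
That gives 6 × 5 × 4 × 3 = 360.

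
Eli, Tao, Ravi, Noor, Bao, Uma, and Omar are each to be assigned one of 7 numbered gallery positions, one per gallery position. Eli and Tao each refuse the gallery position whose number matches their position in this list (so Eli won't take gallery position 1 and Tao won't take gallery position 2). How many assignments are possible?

Let Aᵢ (for i ∈ {1, 2}) be the placements that put person i in their forbidden gallery position. Any j of these fix j positions, leaving (7−j)! ways to fill the rest, and there are C(2,j) ways to pick which j.
By inclusion–exclusion, the number of valid placements is Σ_{j=0}^{2} (−1)^j C(2,j)·(7−j)!.
Computing: 5040 − 1440 + 120 = 3720.

3720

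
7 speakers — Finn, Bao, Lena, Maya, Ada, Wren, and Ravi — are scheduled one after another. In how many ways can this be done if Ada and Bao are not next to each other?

There are 7! = 5040 arrangements in all. If Ada and Bao are adjacent, merging them into one block gives 2·(6)! = 1440 arrangements.
So 5040 − 1440 = 3600 arrangements keep them apart.

3600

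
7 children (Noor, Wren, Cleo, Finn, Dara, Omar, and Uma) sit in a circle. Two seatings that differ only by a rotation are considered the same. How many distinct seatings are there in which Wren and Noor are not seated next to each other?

480

All circular seatings of 7 people number (6)! = 720.
Those with Wren next to Noor: fuse the pair into one unit and seat 6 units around a circle — 2·(5)! = 240.
Subtracting, 720 − 240 = 480.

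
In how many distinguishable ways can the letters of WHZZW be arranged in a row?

The 5 letters of WHZZW have repeats: W appearing twice and Z appearing twice.
Dividing 5! = 120 by 2!·2! = 4 for the repeated letters gives 30.

30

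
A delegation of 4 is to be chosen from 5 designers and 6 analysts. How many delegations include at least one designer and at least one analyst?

310

Total 4-person selections from all 11: C(11,4) = 330.
Subtract selections that omit an entire group: no designers → C(6,4) = 15; no analysts → C(5,4) = 5.
Both groups omitted at once is impossible, so 330 − 20 = 310.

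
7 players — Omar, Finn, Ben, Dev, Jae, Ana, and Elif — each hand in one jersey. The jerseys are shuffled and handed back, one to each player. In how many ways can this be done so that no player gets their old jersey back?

Let Aᵢ be the assignments in which player i gets their old jersey. We want the size of the complement of A₁∪…∪A_7.
By inclusion–exclusion this is Σ_{j=0}^{7} (−1)^j C(7,j)·(7−j)!.
Computing: 5040 − 5040 + 2520 − 840 + 210 − 42 + 7 − 1 = 1854.

1854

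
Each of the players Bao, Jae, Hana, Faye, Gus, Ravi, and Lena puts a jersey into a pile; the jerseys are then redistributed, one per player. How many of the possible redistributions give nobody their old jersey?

1854

Let Aᵢ be the assignments in which player i gets their old jersey. We want the size of the complement of A₁∪…∪A_7.
By inclusion–exclusion this is Σ_{j=0}^{7} (−1)^j C(7,j)·(7−j)!.
Computing: 5040 − 5040 + 2520 − 840 + 210 − 42 + 7 − 1 = 1854.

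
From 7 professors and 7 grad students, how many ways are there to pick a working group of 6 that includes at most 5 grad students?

Split by how many grad students are chosen (0 through 5).
Sum: C(7,0)·C(7,6) + C(7,1)·C(7,5) + C(7,2)·C(7,4) + C(7,3)·C(7,3) + C(7,4)·C(7,2) + C(7,5)·C(7,1) = 7 + 147 + 735 + 1225 + 735 + 147 = 2996.

2996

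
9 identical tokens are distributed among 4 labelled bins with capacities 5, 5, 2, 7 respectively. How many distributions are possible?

Ignoring the caps, the number of non-negative solutions to x_1+…+x_4 = 9 is C(12,3) = 220.
Subtract solutions that violate a single cap (substitute x_i' = x_i − (cap_i+1)): x_1 ≥ 6 gives C(6,3) = 20; x_2 ≥ 6 gives C(6,3) = 20; x_3 ≥ 3 gives C(9,3) = 84; x_4 ≥ 8 gives C(4,3) = 4. Together 128.
Add back pairs where two caps are both exceeded: 0 + 1 + 0 + 1 + 0 + 0 = 2.
By inclusion–exclusion the count is 220 − 128 + 2 = 94.

94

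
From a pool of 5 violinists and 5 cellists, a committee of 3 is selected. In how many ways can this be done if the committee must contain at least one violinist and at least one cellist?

100

Unrestricted: C(10,3) = 120 ways to pick any 3 of the 10.
Selections missing a whole group: no violinists → C(5,3) = 10; no cellists → C(5,3) = 10.
Both groups omitted at once is impossible, so 120 − 20 = 100.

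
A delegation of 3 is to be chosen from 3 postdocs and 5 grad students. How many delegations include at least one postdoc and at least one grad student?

Unrestricted: C(8,3) = 56 ways to pick any 3 of the 8.
Subtract selections that omit an entire group: no postdocs → C(5,3) = 10; no grad students → C(3,3) = 1.
Both groups omitted at once is impossible, so 56 − 11 = 45.

45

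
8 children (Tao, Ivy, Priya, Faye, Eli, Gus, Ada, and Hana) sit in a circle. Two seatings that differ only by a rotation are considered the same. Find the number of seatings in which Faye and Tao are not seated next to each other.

3600

Without the restriction there are (7)! = 5040 seatings.
Seatings with Faye beside Tao: treat them as a block with 2 internal orders, giving 2 × (6)! = 1440.
Subtracting, 5040 − 1440 = 3600.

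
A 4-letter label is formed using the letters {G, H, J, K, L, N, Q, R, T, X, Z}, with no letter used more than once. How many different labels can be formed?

This is a permutation of 4 out of 11: P(11,4) = 11!/7!.
That product is 11 × 10 × 9 × 8 = 7920.

7920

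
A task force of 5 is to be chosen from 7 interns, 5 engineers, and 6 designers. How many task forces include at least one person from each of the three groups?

6055

With no constraint there are C(18,5) = 8568 possible selections.
Selections missing a whole group: no interns → C(11,5) = 462; no engineers → C(13,5) = 1287; no designers → C(12,5) = 792.
Add back selections omitting two groups (i.e. drawn from a single group): C(7,5) + C(5,5) + C(6,5) = 28.
By inclusion–exclusion: 8568 − 2541 + 28 = 6055.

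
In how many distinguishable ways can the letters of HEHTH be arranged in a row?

20

Letter multiplicities in HEHTH: E×1, H×3, T×1.
So there are 5! / (3!) = 20 distinguishable arrangements.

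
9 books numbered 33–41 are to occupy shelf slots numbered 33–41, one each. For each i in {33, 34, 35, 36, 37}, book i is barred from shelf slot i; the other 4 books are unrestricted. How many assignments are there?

205056

Let Aᵢ (for 33 ≤ i ≤ 37) be the placements that put book i in its forbidden shelf slot. Any j of these fix j positions, leaving (9−j)! ways to fill the rest, and there are C(5,j) ways to pick which j.
By inclusion–exclusion, the number of valid placements is Σ_{j=0}^{5} (−1)^j C(5,j)·(9−j)!.
Computing: 362880 − 201600 + 50400 − 7200 + 600 − 24 = 205056.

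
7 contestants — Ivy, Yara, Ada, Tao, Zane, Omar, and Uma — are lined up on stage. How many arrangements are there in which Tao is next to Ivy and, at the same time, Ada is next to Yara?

Treat {Tao,Ivy} as one block (2 orders) and {Ada,Yara} as another (2 orders).
That leaves 5 units to arrange: 2 × 2 × 5! = 4 × 120 = 480.

480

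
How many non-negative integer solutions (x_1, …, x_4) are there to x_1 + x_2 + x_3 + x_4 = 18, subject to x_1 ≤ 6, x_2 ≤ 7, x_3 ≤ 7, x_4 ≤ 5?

115

Without the upper bounds there are C(21,3) = 1330 ways to split 18 among 4 variables.
Subtract solutions that violate a single cap (substitute x_i' = x_i − (cap_i+1)): x_1 ≥ 7 gives C(14,3) = 364; x_2 ≥ 8 gives C(13,3) = 286; x_3 ≥ 8 gives C(13,3) = 286; x_4 ≥ 6 gives C(15,3) = 455. Together 1391.
Add back pairs where two caps are both exceeded: 20 + 20 + 56 + 10 + 35 + 35 = 176.
By inclusion–exclusion the count is 1330 − 1391 + 176 = 115.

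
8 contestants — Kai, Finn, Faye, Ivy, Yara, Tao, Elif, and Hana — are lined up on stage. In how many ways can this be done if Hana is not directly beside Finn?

30240

There are 8! = 40320 arrangements in all. If Hana and Finn are adjacent, merging them into one block gives 2·(7)! = 10080 arrangements.
So 40320 − 10080 = 30240 arrangements keep them apart.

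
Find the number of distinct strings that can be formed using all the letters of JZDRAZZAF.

30240

The 9 letters of JZDRAZZAF have repeats: A appearing twice and Z appearing 3 times.
Dividing 9! = 362880 by 3!·2! = 12 for the repeated letters gives 30240.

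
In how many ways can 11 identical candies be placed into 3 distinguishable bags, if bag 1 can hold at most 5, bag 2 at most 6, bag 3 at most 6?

Without the upper bounds there are C(13,2) = 78 ways to split 11 among 3 bags.
Subtract solutions that violate a single cap (substitute x_i' = x_i − (cap_i+1)): x_1 ≥ 6 gives C(7,2) = 21; x_2 ≥ 7 gives C(6,2) = 15; x_3 ≥ 7 gives C(6,2) = 15. Together 51.
No two caps can be exceeded simultaneously, so the pair terms are all 0.
By inclusion–exclusion the count is 78 − 51 + 0 = 27.

27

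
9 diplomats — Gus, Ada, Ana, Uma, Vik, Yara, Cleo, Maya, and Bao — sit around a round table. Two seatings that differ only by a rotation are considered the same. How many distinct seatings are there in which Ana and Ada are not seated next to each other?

30240

Without the restriction there are (8)! = 40320 seatings.
Those with Ana next to Ada: fuse the pair into one unit and seat 8 units around a circle — 2·(7)! = 10080.
Subtracting, 40320 − 10080 = 30240.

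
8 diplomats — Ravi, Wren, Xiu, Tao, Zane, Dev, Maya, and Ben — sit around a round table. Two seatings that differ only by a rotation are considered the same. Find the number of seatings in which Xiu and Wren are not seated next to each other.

3600

Without the restriction there are (7)! = 5040 seatings.
Seatings with Xiu beside Wren: treat them as a block with 2 internal orders, giving 2 × (6)! = 1440.
Subtracting, 5040 − 1440 = 3600.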